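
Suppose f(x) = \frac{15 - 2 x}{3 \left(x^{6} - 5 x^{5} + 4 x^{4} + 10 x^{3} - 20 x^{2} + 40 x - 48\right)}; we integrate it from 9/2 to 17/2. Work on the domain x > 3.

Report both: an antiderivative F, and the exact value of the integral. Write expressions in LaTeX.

Antiderivative: F(x) = \frac{3 \log{\left(x - 3 \right)}}{55} + \frac{13 \log{\left(x - 2 \right)}}{864} - \frac{19 \log{\left(x + 2 \right)}}{1440} - \frac{67 \log{\left(x^{2} + 2 \right)}}{2376} - \frac{10 \sqrt{2} \operatorname{atan}{\left(\frac{\sqrt{2} x}{2} \right)}}{297} + \frac{11}{72 x - 144}; value = - \frac{67 \log{\left(\frac{297}{4} \right)}}{2376} - \frac{10 \sqrt{2} \operatorname{atan}{\left(\frac{17 \sqrt{2}}{4} \right)}}{297} - \frac{22}{585} - \frac{19 \log{\left(\frac{21}{2} \right)}}{1440} - \frac{3 \log{\left(\frac{3}{2} \right)}}{55} - \frac{13 \log{\left(\frac{5}{2} \right)}}{864} + \frac{61 \log{\left(\frac{13}{2} \right)}}{2160} + \frac{10 \sqrt{2} \operatorname{atan}{\left(\frac{9 \sqrt{2}}{4} \right)}}{297} + \frac{67 \log{\left(\frac{89}{4} \right)}}{2376} + \frac{3 \log{\left(\frac{11}{2} \right)}}{55}

The denominator factors as 3 \left(x - 3\right) \left(x - 2\right)^{2} \left(x + 2\right) \left(x^{2} + 2\right); partial fractions split f into directly integrable pieces: - \frac{67 x + 80}{1188 \left(x^{2} + 2\right)} - \frac{19}{1440 \left(x + 2\right)} + \frac{13}{864 \left(x - 2\right)} - \frac{11}{72 \left(x - 2\right)^{2}} + \frac{3}{55 \left(x - 3\right)}.
F(x) = \frac{3 \log{\left(x - 3 \right)}}{55} + \frac{13 \log{\left(x - 2 \right)}}{864} - \frac{19 \log{\left(x + 2 \right)}}{1440} - \frac{67 \log{\left(x^{2} + 2 \right)}}{2376} - \frac{10 \sqrt{2} \operatorname{atan}{\left(\frac{\sqrt{2} x}{2} \right)}}{297} + \frac{11}{72 x - 144} is an antiderivative of f.
Check: d/dx[\frac{3 \log{\left(x - 3 \right)}}{55} + \frac{13 \log{\left(x - 2 \right)}}{864} - \frac{19 \log{\left(x + 2 \right)}}{1440} - \frac{67 \log{\left(x^{2} + 2 \right)}}{2376} - \frac{10 \sqrt{2} \operatorname{atan}{\left(\frac{\sqrt{2} x}{2} \right)}}{297} + \frac{11}{72 x - 144}] = \frac{15 - 2 x}{3 x^{6} - 15 x^{5} + 12 x^{4} + 30 x^{3} - 60 x^{2} + 120 x - 144}, which equals f(x).
F(17/2) = - \frac{67 \log{\left(\frac{297}{4} \right)}}{2376} - \frac{10 \sqrt{2} \operatorname{atan}{\left(\frac{17 \sqrt{2}}{4} \right)}}{297} - \frac{19 \log{\left(\frac{21}{2} \right)}}{1440} + \frac{11}{468} + \frac{13 \log{\left(\frac{13}{2} \right)}}{864} + \frac{3 \log{\left(\frac{11}{2} \right)}}{55}; F(9/2) = - \frac{67 \log{\left(\frac{89}{4} \right)}}{2376} - \frac{10 \sqrt{2} \operatorname{atan}{\left(\frac{9 \sqrt{2}}{4} \right)}}{297} - \frac{19 \log{\left(\frac{13}{2} \right)}}{1440} + \frac{13 \log{\left(\frac{5}{2} \right)}}{864} + \frac{3 \log{\left(\frac{3}{2} \right)}}{55} + \frac{11}{180}.
Integral = F(17/2) - F(9/2) = - \frac{67 \log{\left(\frac{297}{4} \right)}}{2376} - \frac{10 \sqrt{2} \operatorname{atan}{\left(\frac{17 \sqrt{2}}{4} \right)}}{297} - \frac{22}{585} - \frac{19 \log{\left(\frac{21}{2} \right)}}{1440} - \frac{3 \log{\left(\frac{3}{2} \right)}}{55} - \frac{13 \log{\left(\frac{5}{2} \right)}}{864} + \frac{61 \log{\left(\frac{13}{2} \right)}}{2160} + \frac{10 \sqrt{2} \operatorname{atan}{\left(\frac{9 \sqrt{2}}{4} \right)}}{297} + \frac{67 \log{\left(\frac{89}{4} \right)}}{2376} + \frac{3 \log{\left(\frac{11}{2} \right)}}{55}.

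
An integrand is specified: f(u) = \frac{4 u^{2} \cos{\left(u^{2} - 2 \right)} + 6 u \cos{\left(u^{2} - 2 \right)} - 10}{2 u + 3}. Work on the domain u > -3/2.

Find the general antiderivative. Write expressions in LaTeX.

For F(u) to be correct the identity F'(u) - f(u) = 0 must hold.
Check: d/du[- 5 \log{\left(2 u + 3 \right)} + \sin{\left(u^{2} - 2 \right)}] = \frac{4 u^{2} \cos{\left(u^{2} - 2 \right)} + 6 u \cos{\left(u^{2} - 2 \right)} - 10}{2 u + 3} = f(u).

F(u) = - 5 \log{\left(2 u + 3 \right)} + \sin{\left(u^{2} - 2 \right)} + C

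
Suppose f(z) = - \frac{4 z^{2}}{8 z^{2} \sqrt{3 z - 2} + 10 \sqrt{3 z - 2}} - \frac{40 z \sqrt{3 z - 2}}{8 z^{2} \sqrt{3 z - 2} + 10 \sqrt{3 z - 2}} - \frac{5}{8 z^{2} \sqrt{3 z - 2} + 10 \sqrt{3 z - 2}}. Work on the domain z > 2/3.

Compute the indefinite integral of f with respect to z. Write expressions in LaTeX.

F(z) = - \frac{\sqrt{3 z - 2}}{3} - \frac{5 \log{\left(2 z^{2} + \frac{5}{2} \right)}}{2} + C

Integrate term by term and add the pieces.
Check: d/dz[- \frac{\sqrt{3 z - 2}}{3} - \frac{5 \log{\left(2 z^{2} + \frac{5}{2} \right)}}{2}] = \frac{- 4 z^{2} - 40 z \sqrt{3 z - 2} - 5}{8 z^{2} \sqrt{3 z - 2} + 10 \sqrt{3 z - 2}}, which equals f(z).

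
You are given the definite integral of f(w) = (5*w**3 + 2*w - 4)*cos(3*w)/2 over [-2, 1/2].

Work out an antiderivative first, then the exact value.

Antiderivative: F(w) = 5*w**3*sin(3*w)/6 + 5*w**2*cos(3*w)/6 - 2*w*sin(3*w)/9 - 2*sin(3*w)/3 - 2*cos(3*w)/27; value = -88*cos(6)/27 - 97*sin(3/2)/144 + 29*cos(3/2)/216 - 62*sin(6)/9

An antiderivative F(w) passes only if d/dw[F] lands on f(w) exactly.
F(w) = 5*w**3*sin(3*w)/6 + 5*w**2*cos(3*w)/6 - 2*w*sin(3*w)/9 - 2*sin(3*w)/3 - 2*cos(3*w)/27 is an antiderivative of f.
Check: d/dw[5*w**3*sin(3*w)/6 + 5*w**2*cos(3*w)/6 - 2*w*sin(3*w)/9 - 2*sin(3*w)/3 - 2*cos(3*w)/27] = 5*w**3*cos(3*w)/2 + w*cos(3*w) - 2*cos(3*w), which equals f(w).
F(1/2) = -97*sin(3/2)/144 + 29*cos(3/2)/216; F(-2) = 62*sin(6)/9 + 88*cos(6)/27.
Integral = F(1/2) - F(-2) = -88*cos(6)/27 - 97*sin(3/2)/144 + 29*cos(3/2)/216 - 62*sin(6)/9.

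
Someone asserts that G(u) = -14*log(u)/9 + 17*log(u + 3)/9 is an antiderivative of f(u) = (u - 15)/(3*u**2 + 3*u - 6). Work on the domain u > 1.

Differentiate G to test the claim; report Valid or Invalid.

Invalid: d/du[G] - f = (-u**2 + 29*u + 28)/(3*u**4 + 12*u**3 + 3*u**2 - 18*u), which is not 0.

d/du[G] = (u - 14)/(3*u**2 + 9*u)
d/du[G] - f(u) = (-u**2 + 29*u + 28)/(3*u**4 + 12*u**3 + 3*u**2 - 18*u) != 0.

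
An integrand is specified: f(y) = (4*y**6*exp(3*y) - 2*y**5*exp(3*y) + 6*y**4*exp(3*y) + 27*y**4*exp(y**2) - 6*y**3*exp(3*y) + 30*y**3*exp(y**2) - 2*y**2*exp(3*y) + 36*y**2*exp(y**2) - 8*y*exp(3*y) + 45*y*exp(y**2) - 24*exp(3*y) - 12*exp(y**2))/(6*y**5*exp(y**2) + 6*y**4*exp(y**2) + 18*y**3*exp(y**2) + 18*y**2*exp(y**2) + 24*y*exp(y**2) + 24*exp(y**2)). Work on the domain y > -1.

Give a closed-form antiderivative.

Since d/dy undoes antidifferentiation here, F'(y) = f(y) is required of F(y).
Check: d/dy[-exp(3*y)*exp(-y**2)/3 - log(y + 1)/2 + 5*log(y**4/2 + 3*y**2/2 + 2)/4] = (4*y**6*exp(3*y) - 2*y**5*exp(3*y) + 6*y**4*exp(3*y) + 27*y**4*exp(y**2) - 6*y**3*exp(3*y) + 30*y**3*exp(y**2) - 2*y**2*exp(3*y) + 36*y**2*exp(y**2) - 8*y*exp(3*y) + 45*y*exp(y**2) - 24*exp(3*y) - 12*exp(y**2))/(6*y**5*exp(y**2) + 6*y**4*exp(y**2) + 18*y**3*exp(y**2) + 18*y**2*exp(y**2) + 24*y*exp(y**2) + 24*exp(y**2)) = f(y).

An antiderivative is F(y) = -exp(3*y)*exp(-y**2)/3 - log(y + 1)/2 + 5*log(y**4/2 + 3*y**2/2 + 2)/4.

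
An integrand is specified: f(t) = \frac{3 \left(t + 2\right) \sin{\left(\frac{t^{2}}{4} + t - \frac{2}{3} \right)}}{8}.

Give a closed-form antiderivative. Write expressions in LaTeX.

The substitution u = \frac{t^{2}}{4} + t - \frac{2}{3} works: f is exactly (dF/du)*(du/dt) for that inner function.
Check: d/dt[- \frac{3 \cos{\left(\frac{t^{2}}{4} + t - \frac{2}{3} \right)}}{4}] = \frac{3 t \sin{\left(\frac{t^{2}}{4} + t - \frac{2}{3} \right)}}{8} + \frac{3 \sin{\left(\frac{t^{2}}{4} + t - \frac{2}{3} \right)}}{4}, which equals f(t).

An antiderivative is F(t) = - \frac{3 \cos{\left(\frac{t^{2}}{4} + t - \frac{2}{3} \right)}}{4}.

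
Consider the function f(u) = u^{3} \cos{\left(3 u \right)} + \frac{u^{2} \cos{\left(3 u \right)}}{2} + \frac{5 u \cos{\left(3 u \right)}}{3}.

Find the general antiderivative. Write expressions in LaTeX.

F(u) = \frac{18 u^{3} \sin{\left(3 u \right)} + 9 u^{2} \sin{\left(3 u \right)} + 18 u^{2} \cos{\left(3 u \right)} + 18 u \sin{\left(3 u \right)} + 6 u \cos{\left(3 u \right)} - 2 \sin{\left(3 u \right)} + 6 \cos{\left(3 u \right)}}{54} + C

Integrate term by term and add the pieces.
Check: d/du[\frac{18 u^{3} \sin{\left(3 u \right)} + 9 u^{2} \sin{\left(3 u \right)} + 18 u^{2} \cos{\left(3 u \right)} + 18 u \sin{\left(3 u \right)} + 6 u \cos{\left(3 u \right)} - 2 \sin{\left(3 u \right)} + 6 \cos{\left(3 u \right)}}{54}] = u^{3} \cos{\left(3 u \right)} + \frac{u^{2} \cos{\left(3 u \right)}}{2} + \frac{5 u \cos{\left(3 u \right)}}{3} = f(u).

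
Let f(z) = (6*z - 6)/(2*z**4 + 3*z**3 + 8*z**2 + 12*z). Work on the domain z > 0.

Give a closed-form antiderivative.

The denominator factors as z*(2*z + 3)*(z**2 + 4); partial fractions split f into directly integrable pieces: -3*(z - 4)/(10*(z**2 + 4)) + 8/(5*(2*z + 3)) - 1/(2*z).
Check: d/dz[-log(z)/2 + 4*log(z + 3/2)/5 - 3*log(z**2 + 4)/20 + 3*atan(z/2)/5] = (6*z - 6)/(2*z**4 + 3*z**3 + 8*z**2 + 12*z) = f(z).

An antiderivative is F(z) = -log(z)/2 + 4*log(z + 3/2)/5 - 3*log(z**2 + 4)/20 + 3*atan(z/2)/5.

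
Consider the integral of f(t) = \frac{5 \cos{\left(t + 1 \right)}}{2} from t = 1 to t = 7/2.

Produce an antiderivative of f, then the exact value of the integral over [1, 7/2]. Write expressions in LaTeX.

Antiderivative: F(t) = \frac{5 \sin{\left(t + 1 \right)}}{2}; value = \frac{5 \sin{\left(\frac{9}{2} \right)}}{2} - \frac{5 \sin{\left(2 \right)}}{2}

For F(t) to be correct the identity F'(t) - f(t) = 0 must hold.
F(t) = \frac{5 \sin{\left(t + 1 \right)}}{2} is an antiderivative of f.
Check: d/dt[\frac{5 \sin{\left(t + 1 \right)}}{2}] = \frac{5 \cos{\left(t + 1 \right)}}{2} = f(t).
F(7/2) = \frac{5 \sin{\left(\frac{9}{2} \right)}}{2}; F(1) = \frac{5 \sin{\left(2 \right)}}{2}.
Integral = F(7/2) - F(1) = \frac{5 \sin{\left(\frac{9}{2} \right)}}{2} - \frac{5 \sin{\left(2 \right)}}{2}.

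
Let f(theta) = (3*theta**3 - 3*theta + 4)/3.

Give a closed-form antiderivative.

Any candidate F(theta) must reproduce f(theta) exactly when differentiated.
Check: d/dtheta[theta**4/4 - theta**2/2 + 4*theta/3] = theta**3 - theta + 4/3, which equals f(theta).

An antiderivative is F(theta) = theta**4/4 - theta**2/2 + 4*theta/3.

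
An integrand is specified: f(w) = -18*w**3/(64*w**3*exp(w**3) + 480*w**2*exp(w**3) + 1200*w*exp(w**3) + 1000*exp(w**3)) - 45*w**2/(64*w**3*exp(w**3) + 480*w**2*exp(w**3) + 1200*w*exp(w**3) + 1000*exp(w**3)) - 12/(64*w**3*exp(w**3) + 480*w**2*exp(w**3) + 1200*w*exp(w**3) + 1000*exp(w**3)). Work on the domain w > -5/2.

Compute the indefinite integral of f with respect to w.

f has the shape u'v + uv' for u = 3/(8*(2*w + 5)**2) and v = exp(-w**3) — it is the derivative of the product u*v.
Check: d/dw[3*exp(-w**3)/(8*(2*w + 5)**2)] = (-18*w**3 - 45*w**2 - 12)/(64*w**3*exp(w**3) + 480*w**2*exp(w**3) + 1200*w*exp(w**3) + 1000*exp(w**3)), which equals f(w).

F(w) = 3*exp(-w**3)/(8*(2*w + 5)**2) + C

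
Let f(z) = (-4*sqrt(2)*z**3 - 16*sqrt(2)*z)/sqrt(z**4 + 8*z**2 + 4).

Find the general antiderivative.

F(z) = -2*sqrt(2)*sqrt(z**4 + 8*z**2 + 4) + C

The substitution u = z**4/2 + 4*z**2 + 2 works: f is exactly (dF/du)*(du/dz) for that inner function.
Check: d/dz[-2*sqrt(2)*sqrt(z**4 + 8*z**2 + 4)] = (-4*sqrt(2)*z**3 - 16*sqrt(2)*z)/sqrt(z**4 + 8*z**2 + 4) = f(z).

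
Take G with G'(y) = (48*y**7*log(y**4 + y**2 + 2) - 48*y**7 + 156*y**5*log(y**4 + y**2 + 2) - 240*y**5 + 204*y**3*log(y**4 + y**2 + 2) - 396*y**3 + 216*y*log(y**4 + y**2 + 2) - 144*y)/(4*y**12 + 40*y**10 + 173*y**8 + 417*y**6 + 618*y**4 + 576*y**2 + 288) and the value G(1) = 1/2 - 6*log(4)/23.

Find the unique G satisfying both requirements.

G(y) = (2*y**4 + 9*y**2 - 12*log(y**4 + y**2 + 2) + 12)/(4*y**4 + 18*y**2 + 24)

Recognize the product-rule pattern: G'(y) = u'v + uv' with u = -1/(y**4/3 + 3*y**2/2 + 2), v = log(y**4 + y**2 + 2), so integration by parts undoes it.
A general antiderivative is -log(y**4 + y**2 + 2)/(y**4/3 + 3*y**2/2 + 2) + C.
The condition gives C = 1/2 - 6*log(4)/23 - (-6*log(4)/23) = 1/2.
So G(y) = (2*y**4 + 9*y**2 - 12*log(y**4 + y**2 + 2) + 12)/(4*y**4 + 18*y**2 + 24).
Check: d/dy[(2*y**4 + 9*y**2 - 12*log(y**4 + y**2 + 2) + 12)/(4*y**4 + 18*y**2 + 24)] = (48*y**7*log(y**4 + y**2 + 2) - 48*y**7 + 156*y**5*log(y**4 + y**2 + 2) - 240*y**5 + 204*y**3*log(y**4 + y**2 + 2) - 396*y**3 + 216*y*log(y**4 + y**2 + 2) - 144*y)/(4*y**12 + 40*y**10 + 173*y**8 + 417*y**6 + 618*y**4 + 576*y**2 + 288) = G'(y).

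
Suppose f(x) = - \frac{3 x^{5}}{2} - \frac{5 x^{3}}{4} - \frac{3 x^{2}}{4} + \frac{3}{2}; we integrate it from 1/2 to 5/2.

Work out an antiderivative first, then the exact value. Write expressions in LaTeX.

Integrate term by term and add the pieces.
F(x) = - \frac{x^{6}}{4} - \frac{5 x^{4}}{16} - \frac{x^{3}}{4} + \frac{3 x}{2} is an antiderivative of f.
Check: d/dx[- \frac{x^{6}}{4} - \frac{5 x^{4}}{16} - \frac{x^{3}}{4} + \frac{3 x}{2}] = - \frac{3 x^{5}}{2} - \frac{5 x^{3}}{4} - \frac{3 x^{2}}{4} + \frac{3}{2} = f(x).
F(5/2) = - \frac{9395}{128}; F(1/2) = \frac{89}{128}.
Integral = F(5/2) - F(1/2) = - \frac{2371}{32}.

Antiderivative: F(x) = - \frac{x^{6}}{4} - \frac{5 x^{4}}{16} - \frac{x^{3}}{4} + \frac{3 x}{2}; value = - \frac{2371}{32}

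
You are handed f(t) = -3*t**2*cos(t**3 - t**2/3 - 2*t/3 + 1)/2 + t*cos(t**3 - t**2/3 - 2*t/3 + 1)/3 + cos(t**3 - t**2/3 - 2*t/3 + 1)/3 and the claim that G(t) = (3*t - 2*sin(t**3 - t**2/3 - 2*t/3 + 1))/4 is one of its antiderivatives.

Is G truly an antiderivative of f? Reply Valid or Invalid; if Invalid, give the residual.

Invalid: d/dt[G] - f = 3/4, which is not 0.

d/dt[G] = -3*t**2*cos(t**3 - t**2/3 - 2*t/3 + 1)/2 + t*cos(t**3 - t**2/3 - 2*t/3 + 1)/3 + cos(t**3 - t**2/3 - 2*t/3 + 1)/3 + 3/4
d/dt[G] - f(t) = 3/4 != 0.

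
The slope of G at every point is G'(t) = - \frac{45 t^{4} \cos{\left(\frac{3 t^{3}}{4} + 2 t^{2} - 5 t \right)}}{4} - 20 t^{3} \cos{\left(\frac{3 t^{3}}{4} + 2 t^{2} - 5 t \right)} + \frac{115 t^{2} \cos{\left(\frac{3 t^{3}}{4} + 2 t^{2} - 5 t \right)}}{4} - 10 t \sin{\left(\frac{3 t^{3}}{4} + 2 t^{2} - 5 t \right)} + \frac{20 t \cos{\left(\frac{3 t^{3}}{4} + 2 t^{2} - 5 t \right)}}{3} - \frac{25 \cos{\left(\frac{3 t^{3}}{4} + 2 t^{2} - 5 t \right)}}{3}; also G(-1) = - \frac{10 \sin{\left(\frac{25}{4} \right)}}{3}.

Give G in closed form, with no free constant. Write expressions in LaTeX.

Recognize the product-rule pattern: G'(t) = u'v + uv' with u = \frac{5}{3} - 5 t^{2}, v = \sin{\left(\frac{3 t^{3}}{4} + 2 t^{2} - 5 t \right)}, so integration by parts undoes it.
A general antiderivative is \left(\frac{5}{3} - 5 t^{2}\right) \sin{\left(\frac{3 t^{3}}{4} + 2 t^{2} - 5 t \right)} + C.
The condition gives C = - \frac{10 \sin{\left(\frac{25}{4} \right)}}{3} - (- \frac{10 \sin{\left(\frac{25}{4} \right)}}{3}) = 0.
So G(t) = \left(\frac{5}{3} - 5 t^{2}\right) \sin{\left(\frac{3 t^{3}}{4} + 2 t^{2} - 5 t \right)}.
Check: d/dt[\left(\frac{5}{3} - 5 t^{2}\right) \sin{\left(\frac{3 t^{3}}{4} + 2 t^{2} - 5 t \right)}] = - \frac{45 t^{4} \cos{\left(\frac{3 t^{3}}{4} + 2 t^{2} - 5 t \right)}}{4} - 20 t^{3} \cos{\left(\frac{3 t^{3}}{4} + 2 t^{2} - 5 t \right)} + \frac{115 t^{2} \cos{\left(\frac{3 t^{3}}{4} + 2 t^{2} - 5 t \right)}}{4} - 10 t \sin{\left(\frac{3 t^{3}}{4} + 2 t^{2} - 5 t \right)} + \frac{20 t \cos{\left(\frac{3 t^{3}}{4} + 2 t^{2} - 5 t \right)}}{3} - \frac{25 \cos{\left(\frac{3 t^{3}}{4} + 2 t^{2} - 5 t \right)}}{3} = G'(t).

G(t) = \left(\frac{5}{3} - 5 t^{2}\right) \sin{\left(\frac{3 t^{3}}{4} + 2 t^{2} - 5 t \right)}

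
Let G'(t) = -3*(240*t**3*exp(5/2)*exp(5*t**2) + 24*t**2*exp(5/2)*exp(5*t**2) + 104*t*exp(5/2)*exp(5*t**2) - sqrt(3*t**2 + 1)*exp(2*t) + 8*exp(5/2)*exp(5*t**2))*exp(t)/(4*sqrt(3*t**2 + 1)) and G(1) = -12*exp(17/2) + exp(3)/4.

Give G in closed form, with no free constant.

G(t) = -6*sqrt(3*t**2 + 1)*exp(5*t**2 + t + 5/2) + exp(3*t)/4

Any candidate G(t) must reproduce the stated G'(t) exactly.
A general antiderivative is -6*sqrt(3*t**2 + 1)*exp(5*t**2 + t + 5/2) + exp(3*t)/4 + C.
The condition gives C = -12*exp(17/2) + exp(3)/4 - (-12*exp(17/2) + exp(3)/4) = 0.
So G(t) = -6*sqrt(3*t**2 + 1)*exp(5*t**2 + t + 5/2) + exp(3*t)/4.
Check: d/dt[-6*sqrt(3*t**2 + 1)*exp(5*t**2 + t + 5/2) + exp(3*t)/4] = (-720*t**3*exp(5/2)*exp(t)*exp(5*t**2) - 72*t**2*exp(5/2)*exp(t)*exp(5*t**2) - 312*t*exp(5/2)*exp(t)*exp(5*t**2) + 3*sqrt(3*t**2 + 1)*exp(3*t) - 24*exp(5/2)*exp(t)*exp(5*t**2))/(4*sqrt(3*t**2 + 1)), which equals G'(t).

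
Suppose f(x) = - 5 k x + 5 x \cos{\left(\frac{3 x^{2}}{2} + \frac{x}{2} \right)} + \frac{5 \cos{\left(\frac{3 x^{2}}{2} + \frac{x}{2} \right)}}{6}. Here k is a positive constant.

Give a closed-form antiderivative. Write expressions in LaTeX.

An antiderivative is F(x) = - \frac{5 \left(3 k x^{2} - 2 \sin{\left(\frac{3 x^{2}}{2} + \frac{x}{2} \right)}\right)}{6}.

The integrand splits into summands that can be handled one at a time.
Check: d/dx[- \frac{5 \left(3 k x^{2} - 2 \sin{\left(\frac{3 x^{2}}{2} + \frac{x}{2} \right)}\right)}{6}] = - 5 k x + 5 x \cos{\left(\frac{3 x^{2}}{2} + \frac{x}{2} \right)} + \frac{5 \cos{\left(\frac{3 x^{2}}{2} + \frac{x}{2} \right)}}{6} = f(x).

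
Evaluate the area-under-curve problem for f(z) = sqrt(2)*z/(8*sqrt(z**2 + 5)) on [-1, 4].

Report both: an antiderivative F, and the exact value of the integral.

The substitution u = z**2/2 + 5/2 works: f is exactly (dF/du)*(du/dz) for that inner function.
F(z) = sqrt(2)*sqrt(z**2 + 5)/8 is an antiderivative of f.
Check: d/dz[sqrt(2)*sqrt(z**2 + 5)/8] = sqrt(2)*z/(8*sqrt(z**2 + 5)) = f(z).
F(4) = sqrt(42)/8; F(-1) = sqrt(3)/4.
Integral = F(4) - F(-1) = -sqrt(3)/4 + sqrt(42)/8.

Antiderivative: F(z) = sqrt(2)*sqrt(z**2 + 5)/8; value = -sqrt(3)/4 + sqrt(42)/8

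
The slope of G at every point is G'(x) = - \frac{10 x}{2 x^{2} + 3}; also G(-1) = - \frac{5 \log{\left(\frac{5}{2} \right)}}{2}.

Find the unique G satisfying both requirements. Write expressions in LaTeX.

G'(x) matches the chain-rule pattern g'(h)*h' with inner function h(x) = x^{2} + \frac{3}{2}; substituting u = h(x) collapses the integral.
A general antiderivative is - \frac{5 \log{\left(x^{2} + \frac{3}{2} \right)}}{2} + C.
The condition gives C = - \frac{5 \log{\left(\frac{5}{2} \right)}}{2} - (- \frac{5 \log{\left(\frac{5}{2} \right)}}{2}) = 0.
So G(x) = - \frac{5 \log{\left(x^{2} + \frac{3}{2} \right)}}{2}.
Check: d/dx[- \frac{5 \log{\left(x^{2} + \frac{3}{2} \right)}}{2}] = - \frac{10 x}{2 x^{2} + 3} = G'(x).

G(x) = - \frac{5 \log{\left(x^{2} + \frac{3}{2} \right)}}{2}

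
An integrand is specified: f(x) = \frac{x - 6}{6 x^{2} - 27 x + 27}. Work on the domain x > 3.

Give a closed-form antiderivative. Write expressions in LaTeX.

An antiderivative is F(x) = \frac{- 2 \log{\left(x - 3 \right)} + 3 \log{\left(2 x - 3 \right)}}{6}.

A first test for any F(x): its x-derivative must equal f(x) identically.
Check: d/dx[\frac{- 2 \log{\left(x - 3 \right)} + 3 \log{\left(2 x - 3 \right)}}{6}] = \frac{x - 6}{6 x^{2} - 27 x + 27} = f(x).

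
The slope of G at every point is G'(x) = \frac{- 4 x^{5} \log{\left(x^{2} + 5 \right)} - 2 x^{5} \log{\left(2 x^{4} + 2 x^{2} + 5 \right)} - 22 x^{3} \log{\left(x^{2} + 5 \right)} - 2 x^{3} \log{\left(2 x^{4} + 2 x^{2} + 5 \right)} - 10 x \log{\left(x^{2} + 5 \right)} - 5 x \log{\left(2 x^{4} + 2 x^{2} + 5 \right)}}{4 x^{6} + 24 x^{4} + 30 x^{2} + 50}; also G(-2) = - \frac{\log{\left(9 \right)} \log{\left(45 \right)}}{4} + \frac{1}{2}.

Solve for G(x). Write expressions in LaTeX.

G(x) = - \frac{\log{\left(x^{2} + 5 \right)} \log{\left(2 x^{4} + 2 x^{2} + 5 \right)} - 2}{4}

G'(x) has the shape u'v + uv' for u = - \frac{\log{\left(x^{2} + 5 \right)}}{4} and v = \log{\left(2 x^{4} + 2 x^{2} + 5 \right)} — it is the derivative of the product u*v.
A general antiderivative is - \frac{\log{\left(x^{2} + 5 \right)} \log{\left(2 x^{4} + 2 x^{2} + 5 \right)}}{4} + C.
The condition gives C = - \frac{\log{\left(9 \right)} \log{\left(45 \right)}}{4} + \frac{1}{2} - (- \frac{\log{\left(9 \right)} \log{\left(45 \right)}}{4}) = \frac{1}{2}.
So G(x) = - \frac{\log{\left(x^{2} + 5 \right)} \log{\left(2 x^{4} + 2 x^{2} + 5 \right)} - 2}{4}.
Check: d/dx[- \frac{\log{\left(x^{2} + 5 \right)} \log{\left(2 x^{4} + 2 x^{2} + 5 \right)} - 2}{4}] = \frac{- 4 x^{5} \log{\left(x^{2} + 5 \right)} - 2 x^{5} \log{\left(2 x^{4} + 2 x^{2} + 5 \right)} - 22 x^{3} \log{\left(x^{2} + 5 \right)} - 2 x^{3} \log{\left(2 x^{4} + 2 x^{2} + 5 \right)} - 10 x \log{\left(x^{2} + 5 \right)} - 5 x \log{\left(2 x^{4} + 2 x^{2} + 5 \right)}}{4 x^{6} + 24 x^{4} + 30 x^{2} + 50} = G'(x).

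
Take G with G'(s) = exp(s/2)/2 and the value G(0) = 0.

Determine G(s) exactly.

Differentiate the proposed G(s) back; it has to land on the given G'(s).
A general antiderivative is exp(s/2) + C.
The condition gives C = 0 - (1) = -1.
So G(s) = exp(s/2) - 1.
Check: d/ds[exp(s/2) - 1] = exp(s/2)/2 = G'(s).

G(s) = exp(s/2) - 1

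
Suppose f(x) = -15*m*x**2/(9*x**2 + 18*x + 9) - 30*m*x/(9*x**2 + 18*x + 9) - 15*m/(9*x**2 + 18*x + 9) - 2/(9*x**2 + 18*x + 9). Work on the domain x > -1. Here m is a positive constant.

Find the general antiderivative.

Integrate term by term and add the pieces.
Check: d/dx[-(15*m*x**2 + 15*m*x - 2)/(9*(x + 1))] = (-15*m*x**2 - 30*m*x - 15*m - 2)/(9*x**2 + 18*x + 9), which equals f(x).

F(x) = -(15*m*x**2 + 15*m*x - 2)/(9*(x + 1)) + C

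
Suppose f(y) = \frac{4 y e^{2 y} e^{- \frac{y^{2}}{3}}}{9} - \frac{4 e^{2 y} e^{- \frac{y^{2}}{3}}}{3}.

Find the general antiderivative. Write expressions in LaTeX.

f matches the chain-rule pattern g'(h)*h' with inner function h(y) = - \frac{y^{2}}{3} + 2 y; substituting u = h(y) collapses the integral.
Check: d/dy[- \frac{2 e^{2 y} e^{- \frac{y^{2}}{3}}}{3}] = \frac{\left(4 y e^{2 y} - 12 e^{2 y}\right) e^{- \frac{y^{2}}{3}}}{9}, which equals f(y).

F(y) = - \frac{2 e^{2 y} e^{- \frac{y^{2}}{3}}}{3} + C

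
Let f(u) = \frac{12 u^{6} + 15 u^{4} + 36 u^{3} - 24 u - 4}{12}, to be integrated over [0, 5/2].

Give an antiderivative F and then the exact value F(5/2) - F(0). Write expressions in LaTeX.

Recover f(u) by differentiating a candidate F(u); any mismatch rules it out.
F(u) = \frac{u \left(12 u^{6} + 21 u^{4} + 63 u^{3} - 84 u - 28\right)}{84} is an antiderivative of f.
Check: d/du[\frac{u \left(12 u^{6} + 21 u^{4} + 63 u^{3} - 84 u - 28\right)}{84}] = u^{6} + \frac{5 u^{4}}{4} + 3 u^{3} - 2 u - \frac{1}{3}, which equals f(u).
F(5/2) = \frac{179855}{1344}; F(0) = 0.
Integral = F(5/2) - F(0) = \frac{179855}{1344}.

Antiderivative: F(u) = \frac{u \left(12 u^{6} + 21 u^{4} + 63 u^{3} - 84 u - 28\right)}{84}; value = \frac{179855}{1344}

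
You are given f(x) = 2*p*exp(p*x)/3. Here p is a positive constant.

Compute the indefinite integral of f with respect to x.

F(x) = 2*exp(p*x)/3 + C

An antiderivative F(x) passes only if d/dx[F] lands on f(x) exactly.
Check: d/dx[2*exp(p*x)/3] = 2*p*exp(p*x)/3 = f(x).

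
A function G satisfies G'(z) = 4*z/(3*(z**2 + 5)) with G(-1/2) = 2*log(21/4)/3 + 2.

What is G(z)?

G'(z) matches the chain-rule pattern g'(h)*h' with inner function h(z) = z**2 + 5; substituting u = h(z) collapses the integral.
A general antiderivative is 2*log(z**2 + 5)/3 + C.
The condition gives C = 2*log(21/4)/3 + 2 - (2*log(21/4)/3) = 2.
So G(z) = 2*(log(z**2 + 5) + 3)/3.
Check: d/dz[2*(log(z**2 + 5) + 3)/3] = 4*z/(3*z**2 + 15), which equals G'(z).

G(z) = 2*(log(z**2 + 5) + 3)/3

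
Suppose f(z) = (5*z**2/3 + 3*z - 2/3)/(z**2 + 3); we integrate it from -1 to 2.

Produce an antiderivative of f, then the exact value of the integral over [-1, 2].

Whatever form F(z) takes, F'(z) = f(z) is non-negotiable.
F(z) = 5*z/3 + 3*log(z**2 + 3)/2 - 17*sqrt(3)*atan(sqrt(3)*z/3)/9 is an antiderivative of f.
Check: d/dz[5*z/3 + 3*log(z**2 + 3)/2 - 17*sqrt(3)*atan(sqrt(3)*z/3)/9] = (5*z**2 + 9*z - 2)/(3*z**2 + 9), which equals f(z).
F(2) = -17*sqrt(3)*atan(2*sqrt(3)/3)/9 + 3*log(7)/2 + 10/3; F(-1) = -5/3 + 17*sqrt(3)*pi/54 + 3*log(4)/2.
Integral = F(2) - F(-1) = -17*sqrt(3)*atan(2*sqrt(3)/3)/9 - 3*log(4)/2 - 17*sqrt(3)*pi/54 + 3*log(7)/2 + 5.

Antiderivative: F(z) = 5*z/3 + 3*log(z**2 + 3)/2 - 17*sqrt(3)*atan(sqrt(3)*z/3)/9; value = -17*sqrt(3)*atan(2*sqrt(3)/3)/9 - 3*log(4)/2 - 17*sqrt(3)*pi/54 + 3*log(7)/2 + 5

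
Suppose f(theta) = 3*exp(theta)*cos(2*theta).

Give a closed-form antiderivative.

An antiderivative is F(theta) = 3*(2*sin(2*theta) + cos(2*theta))*exp(theta)/5.

Since d/dtheta undoes antidifferentiation here, F'(theta) = f(theta) is required of F(theta).
Check: d/dtheta[3*(2*sin(2*theta) + cos(2*theta))*exp(theta)/5] = 3*exp(theta)*cos(2*theta) = f(theta).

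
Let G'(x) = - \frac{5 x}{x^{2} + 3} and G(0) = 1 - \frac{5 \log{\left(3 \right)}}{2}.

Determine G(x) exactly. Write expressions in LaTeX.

G(x) = 1 - \frac{5 \log{\left(x^{2} + 3 \right)}}{2}

G'(x) matches the chain-rule pattern g'(h)*h' with inner function h(x) = x^{2} + 3; substituting u = h(x) collapses the integral.
A general antiderivative is - \frac{5 \log{\left(x^{2} + 3 \right)}}{2} + C.
The condition gives C = 1 - \frac{5 \log{\left(3 \right)}}{2} - (- \frac{5 \log{\left(3 \right)}}{2}) = 1.
So G(x) = 1 - \frac{5 \log{\left(x^{2} + 3 \right)}}{2}.
Check: d/dx[1 - \frac{5 \log{\left(x^{2} + 3 \right)}}{2}] = - \frac{5 x}{x^{2} + 3} = G'(x).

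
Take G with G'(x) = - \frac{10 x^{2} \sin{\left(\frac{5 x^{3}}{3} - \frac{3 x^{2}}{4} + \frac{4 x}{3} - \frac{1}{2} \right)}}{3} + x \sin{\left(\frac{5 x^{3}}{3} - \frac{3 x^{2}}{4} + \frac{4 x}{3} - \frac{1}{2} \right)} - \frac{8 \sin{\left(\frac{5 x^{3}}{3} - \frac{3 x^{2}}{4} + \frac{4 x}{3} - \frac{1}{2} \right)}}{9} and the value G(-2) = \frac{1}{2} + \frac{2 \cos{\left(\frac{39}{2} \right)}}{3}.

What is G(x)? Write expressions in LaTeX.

G'(x) matches the chain-rule pattern g'(h)*h' with inner function h(x) = \frac{5 x^{3}}{3} - \frac{3 x^{2}}{4} + \frac{4 x}{3} - \frac{1}{2}; substituting u = h(x) collapses the integral.
A general antiderivative is \frac{2 \cos{\left(\frac{5 x^{3}}{3} - \frac{3 x^{2}}{4} + \frac{4 x}{3} - \frac{1}{2} \right)}}{3} + C.
The condition gives C = \frac{1}{2} + \frac{2 \cos{\left(\frac{39}{2} \right)}}{3} - (\frac{2 \cos{\left(\frac{39}{2} \right)}}{3}) = \frac{1}{2}.
So G(x) = \frac{4 \cos{\left(\frac{5 x^{3}}{3} - \frac{3 x^{2}}{4} + \frac{4 x}{3} - \frac{1}{2} \right)} + 3}{6}.
Check: d/dx[\frac{4 \cos{\left(\frac{5 x^{3}}{3} - \frac{3 x^{2}}{4} + \frac{4 x}{3} - \frac{1}{2} \right)} + 3}{6}] = - \frac{10 x^{2} \sin{\left(\frac{5 x^{3}}{3} - \frac{3 x^{2}}{4} + \frac{4 x}{3} - \frac{1}{2} \right)}}{3} + x \sin{\left(\frac{5 x^{3}}{3} - \frac{3 x^{2}}{4} + \frac{4 x}{3} - \frac{1}{2} \right)} - \frac{8 \sin{\left(\frac{5 x^{3}}{3} - \frac{3 x^{2}}{4} + \frac{4 x}{3} - \frac{1}{2} \right)}}{9} = G'(x).

G(x) = \frac{4 \cos{\left(\frac{5 x^{3}}{3} - \frac{3 x^{2}}{4} + \frac{4 x}{3} - \frac{1}{2} \right)} + 3}{6}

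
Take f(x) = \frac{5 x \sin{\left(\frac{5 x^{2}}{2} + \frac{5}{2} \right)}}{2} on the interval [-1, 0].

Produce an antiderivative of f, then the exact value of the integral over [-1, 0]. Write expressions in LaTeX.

Antiderivative: F(x) = - \frac{\cos{\left(\frac{5 x^{2}}{2} + \frac{5}{2} \right)}}{2}; value = \frac{\cos{\left(5 \right)}}{2} - \frac{\cos{\left(\frac{5}{2} \right)}}{2}

f matches the chain-rule pattern g'(h)*h' with inner function h(x) = \frac{5 x^{2}}{2} + \frac{5}{2}; substituting u = h(x) collapses the integral.
F(x) = - \frac{\cos{\left(\frac{5 x^{2}}{2} + \frac{5}{2} \right)}}{2} is an antiderivative of f.
Check: d/dx[- \frac{\cos{\left(\frac{5 x^{2}}{2} + \frac{5}{2} \right)}}{2}] = \frac{5 x \sin{\left(\frac{5 x^{2}}{2} + \frac{5}{2} \right)}}{2} = f(x).
F(0) = - \frac{\cos{\left(\frac{5}{2} \right)}}{2}; F(-1) = - \frac{\cos{\left(5 \right)}}{2}.
Integral = F(0) - F(-1) = \frac{\cos{\left(5 \right)}}{2} - \frac{\cos{\left(\frac{5}{2} \right)}}{2}.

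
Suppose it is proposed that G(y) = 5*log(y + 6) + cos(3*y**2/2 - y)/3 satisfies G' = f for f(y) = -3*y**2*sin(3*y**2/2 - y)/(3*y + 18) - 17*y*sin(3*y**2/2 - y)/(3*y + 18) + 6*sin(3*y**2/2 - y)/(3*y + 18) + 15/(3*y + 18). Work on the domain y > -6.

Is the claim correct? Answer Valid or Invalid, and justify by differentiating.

d/dy[G] = (-3*y**2*sin(3*y**2/2 - y) - 17*y*sin(3*y**2/2 - y) + 6*sin(3*y**2/2 - y) + 15)/(3*y + 18)
This equals f(y) exactly, so the claim holds.

Valid. The derivative of G reproduces f.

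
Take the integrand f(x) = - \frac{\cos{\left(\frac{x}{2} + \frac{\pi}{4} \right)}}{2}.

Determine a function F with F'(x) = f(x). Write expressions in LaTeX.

An antiderivative is F(x) = - \sin{\left(\frac{x}{2} + \frac{\pi}{4} \right)}.

An antiderivative F(x) passes only if d/dx[F] lands on f(x) exactly.
Check: d/dx[- \sin{\left(\frac{x}{2} + \frac{\pi}{4} \right)}] = - \frac{\cos{\left(\frac{x}{2} + \frac{\pi}{4} \right)}}{2} = f(x).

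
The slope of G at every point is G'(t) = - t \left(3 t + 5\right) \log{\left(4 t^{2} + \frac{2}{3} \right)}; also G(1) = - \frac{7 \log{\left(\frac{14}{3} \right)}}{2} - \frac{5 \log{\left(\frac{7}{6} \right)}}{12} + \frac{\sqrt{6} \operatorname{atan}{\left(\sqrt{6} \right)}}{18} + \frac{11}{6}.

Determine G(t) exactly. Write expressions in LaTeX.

Recover the given G'(t) by differentiating a candidate G(t); any mismatch rules it out.
A general antiderivative is \frac{2 t^{3}}{3} + \frac{5 t^{2}}{2} - \frac{t}{3} + \left(- t^{3} - \frac{5 t^{2}}{2}\right) \log{\left(4 t^{2} + \frac{2}{3} \right)} - \frac{5 \log{\left(t^{2} + \frac{1}{6} \right)}}{12} + \frac{\sqrt{6} \operatorname{atan}{\left(\sqrt{6} t \right)}}{18} + C.
The condition gives C = - \frac{7 \log{\left(\frac{14}{3} \right)}}{2} - \frac{5 \log{\left(\frac{7}{6} \right)}}{12} + \frac{\sqrt{6} \operatorname{atan}{\left(\sqrt{6} \right)}}{18} + \frac{11}{6} - (- \frac{7 \log{\left(\frac{14}{3} \right)}}{2} - \frac{5 \log{\left(\frac{7}{6} \right)}}{12} + \frac{\sqrt{6} \operatorname{atan}{\left(\sqrt{6} \right)}}{18} + \frac{17}{6}) = -1.
So G(t) = \frac{24 t^{3} + 18 t^{2} \left(- 2 t - 5\right) \log{\left(4 t^{2} + \frac{2}{3} \right)} + 90 t^{2} - 12 t - 15 \log{\left(t^{2} + \frac{1}{6} \right)} + 2 \sqrt{6} \operatorname{atan}{\left(\sqrt{6} t \right)} - 36}{36}.
Check: d/dt[\frac{24 t^{3} + 18 t^{2} \left(- 2 t - 5\right) \log{\left(4 t^{2} + \frac{2}{3} \right)} + 90 t^{2} - 12 t - 15 \log{\left(t^{2} + \frac{1}{6} \right)} + 2 \sqrt{6} \operatorname{atan}{\left(\sqrt{6} t \right)} - 36}{36}] = - 3 t^{2} \log{\left(2 t^{2} + \frac{1}{3} \right)} - 3 t^{2} \log{\left(2 \right)} - 5 t \log{\left(2 t^{2} + \frac{1}{3} \right)} - 5 t \log{\left(2 \right)}, which equals G'(t).

G(t) = \frac{24 t^{3} + 18 t^{2} \left(- 2 t - 5\right) \log{\left(4 t^{2} + \frac{2}{3} \right)} + 90 t^{2} - 12 t - 15 \log{\left(t^{2} + \frac{1}{6} \right)} + 2 \sqrt{6} \operatorname{atan}{\left(\sqrt{6} t \right)} - 36}{36}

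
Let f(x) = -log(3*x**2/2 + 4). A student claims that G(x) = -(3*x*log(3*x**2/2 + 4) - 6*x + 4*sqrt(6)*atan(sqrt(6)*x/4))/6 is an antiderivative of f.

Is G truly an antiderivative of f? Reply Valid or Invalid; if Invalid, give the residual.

Invalid: d/dx[G] - f = log(3*x**2/2 + 4)/2, which is not 0.

d/dx[G] = -log(3*x**2/2 + 4)/2
d/dx[G] - f(x) = log(3*x**2/2 + 4)/2 != 0.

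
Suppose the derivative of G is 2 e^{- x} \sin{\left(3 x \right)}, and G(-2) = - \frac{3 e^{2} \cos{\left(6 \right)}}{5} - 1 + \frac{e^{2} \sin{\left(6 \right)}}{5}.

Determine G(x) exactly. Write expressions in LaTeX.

G(x) = \frac{\left(- 5 e^{x} - \sin{\left(3 x \right)} - 3 \cos{\left(3 x \right)}\right) e^{- x}}{5}

A candidate passes only if d/dx[G] lands on the given G'(x) exactly.
A general antiderivative is - \frac{e^{- x} \sin{\left(3 x \right)}}{5} - \frac{3 e^{- x} \cos{\left(3 x \right)}}{5} + C.
The condition gives C = - \frac{3 e^{2} \cos{\left(6 \right)}}{5} - 1 + \frac{e^{2} \sin{\left(6 \right)}}{5} - (- \frac{3 e^{2} \cos{\left(6 \right)}}{5} + \frac{e^{2} \sin{\left(6 \right)}}{5}) = -1.
So G(x) = \frac{\left(- 5 e^{x} - \sin{\left(3 x \right)} - 3 \cos{\left(3 x \right)}\right) e^{- x}}{5}.
Check: d/dx[\frac{\left(- 5 e^{x} - \sin{\left(3 x \right)} - 3 \cos{\left(3 x \right)}\right) e^{- x}}{5}] = 2 e^{- x} \sin{\left(3 x \right)} = G'(x).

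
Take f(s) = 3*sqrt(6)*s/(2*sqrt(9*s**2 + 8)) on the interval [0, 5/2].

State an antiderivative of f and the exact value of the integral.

Antiderivative: F(s) = sqrt(6)*sqrt(9*s**2 + 8)/6; value = -2*sqrt(3)/3 + sqrt(1542)/12

f matches the chain-rule pattern g'(h)*h' with inner function h(s) = 3*s**2/2 + 4/3; substituting u = h(s) collapses the integral.
F(s) = sqrt(6)*sqrt(9*s**2 + 8)/6 is an antiderivative of f.
Check: d/ds[sqrt(6)*sqrt(9*s**2 + 8)/6] = 3*sqrt(6)*s/(2*sqrt(9*s**2 + 8)) = f(s).
F(5/2) = sqrt(1542)/12; F(0) = 2*sqrt(3)/3.
Integral = F(5/2) - F(0) = -2*sqrt(3)/3 + sqrt(1542)/12.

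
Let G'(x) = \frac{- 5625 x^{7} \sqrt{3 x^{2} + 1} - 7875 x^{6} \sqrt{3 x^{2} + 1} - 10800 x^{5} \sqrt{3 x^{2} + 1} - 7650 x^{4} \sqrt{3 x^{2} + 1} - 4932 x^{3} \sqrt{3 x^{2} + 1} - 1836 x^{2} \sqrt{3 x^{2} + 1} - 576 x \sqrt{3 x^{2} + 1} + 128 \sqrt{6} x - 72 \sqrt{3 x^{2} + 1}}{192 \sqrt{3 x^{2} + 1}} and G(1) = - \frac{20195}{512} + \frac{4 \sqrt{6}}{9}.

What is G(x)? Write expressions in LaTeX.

The proposed G(x) is checked by its d/dx: the result must match the given G'(x).
A general antiderivative is \frac{2 \sqrt{2 x^{2} + \frac{2}{3}}}{3} - \frac{3 \left(\frac{5 x^{2}}{4} + \frac{x}{2} + \frac{1}{2}\right)^{4}}{2} + C.
The condition gives C = - \frac{20195}{512} + \frac{4 \sqrt{6}}{9} - (- \frac{19683}{512} + \frac{4 \sqrt{6}}{9}) = -1.
So G(x) = \frac{\sqrt{3} \left(- 5625 \sqrt{3} x^{8} - 9000 \sqrt{3} x^{7} - 14400 \sqrt{3} x^{6} - 12240 \sqrt{3} x^{5} - 9864 \sqrt{3} x^{4} - 4896 \sqrt{3} x^{3} - 2304 \sqrt{3} x^{2} - 576 \sqrt{3} x + 1024 \sqrt{2} \sqrt{3 x^{2} + 1} - 1680 \sqrt{3}\right)}{4608}.
Check: d/dx[\frac{\sqrt{3} \left(- 5625 \sqrt{3} x^{8} - 9000 \sqrt{3} x^{7} - 14400 \sqrt{3} x^{6} - 12240 \sqrt{3} x^{5} - 9864 \sqrt{3} x^{4} - 4896 \sqrt{3} x^{3} - 2304 \sqrt{3} x^{2} - 576 \sqrt{3} x + 1024 \sqrt{2} \sqrt{3 x^{2} + 1} - 1680 \sqrt{3}\right)}{4608}] = \frac{- 5625 x^{7} \sqrt{3 x^{2} + 1} - 7875 x^{6} \sqrt{3 x^{2} + 1} - 10800 x^{5} \sqrt{3 x^{2} + 1} - 7650 x^{4} \sqrt{3 x^{2} + 1} - 4932 x^{3} \sqrt{3 x^{2} + 1} - 1836 x^{2} \sqrt{3 x^{2} + 1} - 576 x \sqrt{3 x^{2} + 1} + 128 \sqrt{6} x - 72 \sqrt{3 x^{2} + 1}}{192 \sqrt{3 x^{2} + 1}} = G'(x).

G(x) = \frac{\sqrt{3} \left(- 5625 \sqrt{3} x^{8} - 9000 \sqrt{3} x^{7} - 14400 \sqrt{3} x^{6} - 12240 \sqrt{3} x^{5} - 9864 \sqrt{3} x^{4} - 4896 \sqrt{3} x^{3} - 2304 \sqrt{3} x^{2} - 576 \sqrt{3} x + 1024 \sqrt{2} \sqrt{3 x^{2} + 1} - 1680 \sqrt{3}\right)}{4608}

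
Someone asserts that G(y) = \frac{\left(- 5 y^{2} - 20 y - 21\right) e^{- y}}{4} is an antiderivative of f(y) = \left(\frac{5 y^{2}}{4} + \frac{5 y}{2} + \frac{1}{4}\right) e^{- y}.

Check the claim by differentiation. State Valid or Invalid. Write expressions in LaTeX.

Valid - differentiating G returns exactly f.

d/dy[G] = \frac{\left(5 y^{2} + 10 y + 1\right) e^{- y}}{4}
This equals f(y) exactly, so the claim holds.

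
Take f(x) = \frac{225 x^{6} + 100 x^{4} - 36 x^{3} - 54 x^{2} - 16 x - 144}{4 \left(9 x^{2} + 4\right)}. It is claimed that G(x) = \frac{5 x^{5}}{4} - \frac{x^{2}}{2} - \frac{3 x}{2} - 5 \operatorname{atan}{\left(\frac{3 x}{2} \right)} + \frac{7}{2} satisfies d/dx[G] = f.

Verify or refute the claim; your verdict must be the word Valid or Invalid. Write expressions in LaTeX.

Valid: G'(x) = f(x).

d/dx[G] = \frac{225 x^{6} + 100 x^{4} - 36 x^{3} - 54 x^{2} - 16 x - 144}{36 x^{2} + 16}
This equals f(x) exactly, so the claim holds.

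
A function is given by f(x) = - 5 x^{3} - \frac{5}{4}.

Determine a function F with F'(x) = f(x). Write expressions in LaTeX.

A candidate is checked by its d/dx: the result must match f(x).
Check: d/dx[\frac{5 x \left(- x^{3} - 1\right)}{4}] = - 5 x^{3} - \frac{5}{4} = f(x).

An antiderivative is F(x) = \frac{5 x \left(- x^{3} - 1\right)}{4}.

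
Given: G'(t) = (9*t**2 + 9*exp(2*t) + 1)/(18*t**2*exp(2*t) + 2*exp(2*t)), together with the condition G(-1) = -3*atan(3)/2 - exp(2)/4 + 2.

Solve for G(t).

G(t) = 3*atan(3*t)/2 + 2 - exp(-2*t)/4

Since d/dt undoes antidifferentiation here, G(t) must give back the stated G'(t).
A general antiderivative is 3*atan(3*t)/2 - exp(-2*t)/4 + C.
The condition gives C = -3*atan(3)/2 - exp(2)/4 + 2 - (-3*atan(3)/2 - exp(2)/4) = 2.
So G(t) = 3*atan(3*t)/2 + 2 - exp(-2*t)/4.
Check: d/dt[3*atan(3*t)/2 + 2 - exp(-2*t)/4] = (9*t**2 + 9*exp(2*t) + 1)/(18*t**2*exp(2*t) + 2*exp(2*t)) = G'(t).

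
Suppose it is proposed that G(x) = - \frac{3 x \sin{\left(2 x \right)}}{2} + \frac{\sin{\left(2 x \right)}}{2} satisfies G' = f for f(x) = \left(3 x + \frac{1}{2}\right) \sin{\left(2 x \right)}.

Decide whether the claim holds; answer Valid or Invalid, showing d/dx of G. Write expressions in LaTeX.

d/dx[G] = - 3 x \cos{\left(2 x \right)} - \frac{3 \sin{\left(2 x \right)}}{2} + \cos{\left(2 x \right)}
d/dx[G] - f(x) = - 3 x \sin{\left(2 x \right)} - 3 x \cos{\left(2 x \right)} - 2 \sin{\left(2 x \right)} + \cos{\left(2 x \right)} != 0.

Invalid: d/dx[G] - f = - 3 x \sin{\left(2 x \right)} - 3 x \cos{\left(2 x \right)} - 2 \sin{\left(2 x \right)} + \cos{\left(2 x \right)}, which is not 0.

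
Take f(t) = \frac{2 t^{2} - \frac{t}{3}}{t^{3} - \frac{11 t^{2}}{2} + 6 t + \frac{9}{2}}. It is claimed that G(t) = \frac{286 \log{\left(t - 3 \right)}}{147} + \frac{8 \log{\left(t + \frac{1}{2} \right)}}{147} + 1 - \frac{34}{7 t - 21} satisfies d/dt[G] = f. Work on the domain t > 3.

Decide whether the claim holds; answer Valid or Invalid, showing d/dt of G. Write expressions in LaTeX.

d/dt[G] = \frac{12 t^{2} - 2 t}{6 t^{3} - 33 t^{2} + 36 t + 27}
This equals f(t) exactly, so the claim holds.

Valid - differentiating G returns exactly f.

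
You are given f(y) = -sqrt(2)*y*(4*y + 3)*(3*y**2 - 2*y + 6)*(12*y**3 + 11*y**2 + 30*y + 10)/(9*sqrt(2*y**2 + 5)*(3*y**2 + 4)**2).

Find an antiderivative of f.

Since d/dy undoes antidifferentiation here, F'(y) = f(y) is required of F(y).
Check: d/dy[-sqrt(2)*y**2*(-4*y - 3)**2*sqrt(2*y**2 + 5)/(18*(3*y**2 + 4))] = (-144*sqrt(2)*y**7 - 144*sqrt(2)*y**6 - 587*sqrt(2)*y**5 - 564*sqrt(2)*y**4 - 748*sqrt(2)*y**3 - 720*sqrt(2)*y**2 - 180*sqrt(2)*y)/(81*y**4*sqrt(2*y**2 + 5) + 216*y**2*sqrt(2*y**2 + 5) + 144*sqrt(2*y**2 + 5)), which equals f(y).

An antiderivative is F(y) = -sqrt(2)*y**2*(-4*y - 3)**2*sqrt(2*y**2 + 5)/(18*(3*y**2 + 4)).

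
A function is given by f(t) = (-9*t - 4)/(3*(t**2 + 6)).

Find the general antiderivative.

Whatever form F(t) takes, F'(t) = f(t) is non-negotiable.
Check: d/dt[-(27*log(t**2 + 6) + 4*sqrt(6)*atan(sqrt(6)*t/6))/18] = (-9*t - 4)/(3*t**2 + 18), which equals f(t).

F(t) = -(27*log(t**2 + 6) + 4*sqrt(6)*atan(sqrt(6)*t/6))/18 + C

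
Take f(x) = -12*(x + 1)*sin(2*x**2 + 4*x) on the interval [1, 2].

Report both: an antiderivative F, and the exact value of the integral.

f matches the chain-rule pattern g'(h)*h' with inner function h(x) = 2*x**2 + 4*x; substituting u = h(x) collapses the integral.
F(x) = 3*cos(2*x**2 + 4*x) is an antiderivative of f.
Check: d/dx[3*cos(2*x**2 + 4*x)] = -12*x*sin(2*x**2 + 4*x) - 12*sin(2*x**2 + 4*x), which equals f(x).
F(2) = 3*cos(16); F(1) = 3*cos(6).
Integral = F(2) - F(1) = -3*cos(6) + 3*cos(16).

Antiderivative: F(x) = 3*cos(2*x**2 + 4*x); value = -3*cos(6) + 3*cos(16)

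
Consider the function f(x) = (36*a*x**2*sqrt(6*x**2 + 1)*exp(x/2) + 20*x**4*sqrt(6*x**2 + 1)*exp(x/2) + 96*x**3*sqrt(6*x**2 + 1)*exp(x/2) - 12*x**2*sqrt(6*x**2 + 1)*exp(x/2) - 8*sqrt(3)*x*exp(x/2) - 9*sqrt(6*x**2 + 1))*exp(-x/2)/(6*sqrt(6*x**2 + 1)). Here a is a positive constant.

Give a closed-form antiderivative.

An antiderivative is F(x) = 2*a*x**3 + 2*x**5/3 + 4*x**4 - 2*x**3/3 - 2*sqrt(2*x**2 + 1/3)/3 + 3*exp(-x/2).

Check any antiderivative F(x) by computing F'(x) and comparing it with f(x).
Check: d/dx[2*a*x**3 + 2*x**5/3 + 4*x**4 - 2*x**3/3 - 2*sqrt(2*x**2 + 1/3)/3 + 3*exp(-x/2)] = (36*a*x**2*sqrt(6*x**2 + 1)*exp(x/2) + 20*x**4*sqrt(6*x**2 + 1)*exp(x/2) + 96*x**3*sqrt(6*x**2 + 1)*exp(x/2) - 12*x**2*sqrt(6*x**2 + 1)*exp(x/2) - 8*sqrt(3)*x*exp(x/2) - 9*sqrt(6*x**2 + 1))*exp(-x/2)/(6*sqrt(6*x**2 + 1)) = f(x).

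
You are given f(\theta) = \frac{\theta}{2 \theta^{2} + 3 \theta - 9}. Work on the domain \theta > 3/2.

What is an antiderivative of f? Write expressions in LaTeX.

The denominator factors as \left(\theta + 3\right) \left(2 \theta - 3\right); partial fractions split f into directly integrable pieces: \frac{1}{3 \left(2 \theta - 3\right)} + \frac{1}{3 \left(\theta + 3\right)}.
Check: d/d\theta[\frac{\log{\left(\theta - \frac{3}{2} \right)}}{6} + \frac{\log{\left(\theta + 3 \right)}}{3}] = \frac{\theta}{2 \theta^{2} + 3 \theta - 9} = f(\theta).

An antiderivative is F(\theta) = \frac{\log{\left(\theta - \frac{3}{2} \right)}}{6} + \frac{\log{\left(\theta + 3 \right)}}{3}.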